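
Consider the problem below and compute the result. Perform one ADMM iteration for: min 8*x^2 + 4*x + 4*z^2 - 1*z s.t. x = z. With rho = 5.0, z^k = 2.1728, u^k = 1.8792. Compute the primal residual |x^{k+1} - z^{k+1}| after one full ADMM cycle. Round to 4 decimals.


ADMM iteration with rho = 5.0, z^k = 2.1728, u^k = 1.8792
Step 1: x-update.
Minimize 8*x^2 + 4*x + (5.0/2)*(x - 2.1728 + 1.8792)^2
FOC: (2*8 + 5.0)*x = -4 + 5.0*(2.1728 - 1.8792)
x^{k+1} = -0.1206
Step 2: z-update.
Minimize 4*z^2 - 1*z + (5.0/2)*(-0.1206 - z + 1.8792)^2
FOC: (2*4 + 5.0)*z = 1 + 5.0*(-0.1206 + 1.8792)
z^{k+1} = 0.7533
Step 3: u-update.
u^{k+1} = 1.8792 - 0.1206 - 0.7533 = 1.0053
Step 4: Primal residual = |-0.1206 - 0.7533| = 0.8739


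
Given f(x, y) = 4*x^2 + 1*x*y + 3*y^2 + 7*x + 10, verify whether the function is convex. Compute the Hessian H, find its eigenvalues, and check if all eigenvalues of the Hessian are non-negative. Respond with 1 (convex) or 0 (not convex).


The Hessian of f(x,y) = 4*x^2 + 1*x*y + 3*y^2 + 7*x + 10 is:
H = [[8, 1], [1, 6]]
Trace = 8 + 6 = 14
Determinant = 8*6 - (1)^2 = 47
Discriminant = (14)^2 - 4*47 = 8.0
Eigenvalues: lambda_1 = 5.5858, lambda_2 = 8.4142
The function is convex.

1


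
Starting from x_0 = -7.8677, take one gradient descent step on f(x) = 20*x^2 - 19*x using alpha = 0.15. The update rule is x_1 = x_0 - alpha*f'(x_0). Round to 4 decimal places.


We compute the gradient at x_0 and apply the update.
f'(x) = 40*x - 19
f'(-7.8677) = 40*-7.8677 - 19 = -333.708
x_1 = -7.8677 - 0.15*-333.708 = 42.1885


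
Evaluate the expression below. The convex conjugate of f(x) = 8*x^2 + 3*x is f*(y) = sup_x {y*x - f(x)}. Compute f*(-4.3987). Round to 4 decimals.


f*(y) = sup_x {y*x - a*x^2 - b*x} = sup_x {(y-b)*x - a*x^2}
FOC: (y - b) - 2a*x = 0 => x* = (y - b)/(2a)
x* = (-4.3987 - 3)/(2*8) = -0.4624
f*(-4.3987) = (y-b)^2/(4a) = (-4.3987 - 3)^2/(4*8)
= 54.7408/32 = 1.7106


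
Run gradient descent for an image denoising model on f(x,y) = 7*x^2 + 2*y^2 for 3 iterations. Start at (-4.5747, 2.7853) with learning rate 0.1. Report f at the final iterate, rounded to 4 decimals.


Gradient descent on f(x,y) = 7*x^2 + 2*y^2.
Starting point: (-4.5747, 2.7853), alpha = 0.1
Step 1: grad_x = 2*7*-4.5747 = -64.0458, grad_y = 2*2*2.7853 = 11.1412
  x_1 = -4.5747 - 0.1*-64.0458 = 1.8299
  y_1 = 2.7853 - 0.1*11.1412 = 1.6712
Step 2: grad_x = 2*7*1.8299 = 25.6183, grad_y = 2*2*1.6712 = 6.6847
  x_2 = 1.8299 - 0.1*25.6183 = -0.732
  y_2 = 1.6712 - 0.1*6.6847 = 1.0027
Step 3: grad_x = 2*7*-0.732 = -10.2473, grad_y = 2*2*1.0027 = 4.0108
  x_3 = -0.732 - 0.1*-10.2473 = 0.2928
  y_3 = 1.0027 - 0.1*4.0108 = 0.6016
f(0.2928, 0.6016) = 7*0.2928^2 + 2*0.6016^2 = 1.3239


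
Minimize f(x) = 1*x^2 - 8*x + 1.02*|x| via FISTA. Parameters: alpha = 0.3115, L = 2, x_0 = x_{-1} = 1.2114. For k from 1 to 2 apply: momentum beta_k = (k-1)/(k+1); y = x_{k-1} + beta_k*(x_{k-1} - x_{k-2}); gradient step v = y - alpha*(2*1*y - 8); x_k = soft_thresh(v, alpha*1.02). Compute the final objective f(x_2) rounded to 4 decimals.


FISTA on f(x) = 1*x^2 - 8*x + 1.02*|x|
L = 2, alpha = 0.3115
Iteration 1: beta = 0.0, y = 1.2114 + 0.0*(1.2114 - 1.2114) = 1.2114
  grad(y) = -5.5772, v = y - alpha*grad = 2.9487
  prox(v) = soft_thresh(2.9487, 0.3177) = 2.631
Iteration 2: beta = 0.3333, y = 2.631 + 0.3333*(2.631 - 1.2114) = 3.1042
  grad(y) = -1.7917, v = y - alpha*grad = 3.6623
  prox(v) = soft_thresh(3.6623, 0.3177) = 3.3445
f(x_2) = 1*3.3445^2 - 8*3.3445 + 1.02*|3.3445| = -12.1589


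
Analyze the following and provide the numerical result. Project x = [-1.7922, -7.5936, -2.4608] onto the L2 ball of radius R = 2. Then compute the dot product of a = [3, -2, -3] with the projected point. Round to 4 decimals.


Step 1: Compute ||x|| (intermediates to 6 decimals).
||x|| = sqrt((-1.7922)^2 + (-7.5936)^2 + (-2.4608)^2) = 8.181093
Step 2: Project.
Since ||x|| > R, scale = R/||x|| = 2/8.181093 = 0.244466, proj(x) = scale * x
proj(x) = [-0.438132, -1.856377, -0.601582]
Step 3: Dot product.
a^T * proj(x) = 3*(-0.438132) - 2*(-1.856377) - 3*(-0.601582) = 4.2031


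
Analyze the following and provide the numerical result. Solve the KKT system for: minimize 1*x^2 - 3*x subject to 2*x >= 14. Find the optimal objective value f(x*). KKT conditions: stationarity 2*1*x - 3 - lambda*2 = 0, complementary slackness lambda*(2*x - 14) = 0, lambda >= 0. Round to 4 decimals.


Step 1: Try lambda = 0 (constraint inactive).
x_unc = 3/(2*1) = 1.5
Check: 2*1.5 = 3.0 < 14 -- violated!
Step 2: Constraint must be active: 2*x = 14
x* = 14/2 = 7.0
lambda = (2*1*7.0 - 3)/2 = 5.5
Step 3: Compute optimal value.
f(x*) = 1*7.0^2 - 3*7.0 = 28.0


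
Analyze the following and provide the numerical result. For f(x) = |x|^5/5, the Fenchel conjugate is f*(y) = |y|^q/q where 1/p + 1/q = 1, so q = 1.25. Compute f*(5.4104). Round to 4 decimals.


The conjugate exponent q satisfies 1/p + 1/q = 1.
p = 5, so q = 5/(5 - 1) = 1.25
|y|^q = 5.4104^1.25 = 8.2516
f*(5.4104) = 8.2516 / 1.25 = 6.6013


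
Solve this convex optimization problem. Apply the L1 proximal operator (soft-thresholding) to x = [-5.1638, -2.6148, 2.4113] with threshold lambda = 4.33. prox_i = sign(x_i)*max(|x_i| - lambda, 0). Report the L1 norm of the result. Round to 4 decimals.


Soft-thresholding with lambda = 4.33:
prox(-5.1638) = sign(-5.1638)*max(|-5.1638| - 4.33, 0) = -0.8338
prox(-2.6148) = sign(-2.6148)*max(|-2.6148| - 4.33, 0) = 0.0
prox(2.4113) = sign(2.4113)*max(|2.4113| - 4.33, 0) = 0.0
prox(x) = [-0.8338, 0.0, 0.0]
||prox(x)||_1 = 0.8338 + 0.0 + 0.0 = 0.8338


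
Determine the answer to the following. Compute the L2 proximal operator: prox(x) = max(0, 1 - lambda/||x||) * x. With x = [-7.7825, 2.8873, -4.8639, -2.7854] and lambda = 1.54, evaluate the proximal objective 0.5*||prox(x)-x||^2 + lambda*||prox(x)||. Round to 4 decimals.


Step 1: Compute ||x||.
||x|| = 10.016
Step 2: Compute scaling factor.
scale = max(0, 1 - 1.54/10.016) = 0.8462
Step 3: prox(x) = [-6.5859, 2.4434, -4.1161, -2.3571]
||prox(x)|| = 8.476
Step 4: Proximal objective.
0.5*||prox-x||^2 = 1.1858
lambda*||prox|| = 13.053
Total = 14.2388


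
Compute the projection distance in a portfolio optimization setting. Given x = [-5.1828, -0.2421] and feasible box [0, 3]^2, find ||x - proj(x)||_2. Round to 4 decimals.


Project each component onto [0, 3].
clip(-5.1828) = 0.0, clip(-0.2421) = 0.0
Projection = [0.0, 0.0]
Squared diffs: [26.8614, 0.0586]
Distance = sqrt(26.92) = 5.1885


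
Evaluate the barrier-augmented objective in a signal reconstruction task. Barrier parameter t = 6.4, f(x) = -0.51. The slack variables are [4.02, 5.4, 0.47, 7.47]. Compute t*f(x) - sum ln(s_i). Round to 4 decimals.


Step 1: Compute log-barrier.
ln values: [1.3913, 1.6864, -0.755, 2.0109]
phi = -(1.3913 + 1.6864 - 0.755 + 2.0109) = -4.3336
Step 2: Compute augmented objective.
t*f(x) = 6.4*-0.51 = -3.264
Total = -3.264 - 4.3336 = -7.5976


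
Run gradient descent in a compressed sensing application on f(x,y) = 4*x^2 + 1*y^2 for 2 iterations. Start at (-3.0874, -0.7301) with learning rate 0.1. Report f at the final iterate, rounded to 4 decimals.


Gradient descent on f(x,y) = 4*x^2 + 1*y^2.
Starting point: (-3.0874, -0.7301), alpha = 0.1
Step 1: grad_x = 2*4*-3.0874 = -24.6992, grad_y = 2*1*-0.7301 = -1.4602
  x_1 = -3.0874 - 0.1*-24.6992 = -0.6175
  y_1 = -0.7301 - 0.1*-1.4602 = -0.5841
Step 2: grad_x = 2*4*-0.6175 = -4.9398, grad_y = 2*1*-0.5841 = -1.1682
  x_2 = -0.6175 - 0.1*-4.9398 = -0.1235
  y_2 = -0.5841 - 0.1*-1.1682 = -0.4673
f(-0.1235, -0.4673) = 4*(-0.1235)^2 + 1*(-0.4673)^2 = 0.2793


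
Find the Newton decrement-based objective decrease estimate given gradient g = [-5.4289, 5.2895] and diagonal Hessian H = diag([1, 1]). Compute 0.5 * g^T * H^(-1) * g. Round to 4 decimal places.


Step 1: H is diagonal, so H^(-1) * g = [-5.4289, 5.2895].
Step 2: g^T H^(-1) g = sum_i g_i^2 / H_ii
  = (-5.4289)^2/1 + (5.2895)^2/1
  = 29.473 + 27.9788 = 57.4518
Step 3: Objective decrease = 0.5 * g^T H^(-1) g = 28.7259


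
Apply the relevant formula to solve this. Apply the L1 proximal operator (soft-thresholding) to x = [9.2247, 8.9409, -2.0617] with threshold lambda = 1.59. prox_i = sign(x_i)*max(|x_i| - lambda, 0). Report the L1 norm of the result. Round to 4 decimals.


Soft-thresholding with lambda = 1.59:
prox(9.2247) = sign(9.2247)*max(|9.2247| - 1.59, 0) = 7.6347
prox(8.9409) = sign(8.9409)*max(|8.9409| - 1.59, 0) = 7.3509
prox(-2.0617) = sign(-2.0617)*max(|-2.0617| - 1.59, 0) = -0.4717
prox(x) = [7.6347, 7.3509, -0.4717]
||prox(x)||_1 = 7.6347 + 7.3509 + 0.4717 = 15.4573


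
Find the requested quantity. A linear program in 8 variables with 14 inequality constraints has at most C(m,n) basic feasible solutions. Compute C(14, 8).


Each vertex corresponds to some choice of n active constraints out of m, so the number of vertices is at most C(m, n) = m! / (n!(m-n)!).
m = 14, n = 8
Numerator: 14 * 13 * 12 * 11 * 10 * 9 * 8 * 7
Denominator: 8! = 40320
C(14, 8) = 3003


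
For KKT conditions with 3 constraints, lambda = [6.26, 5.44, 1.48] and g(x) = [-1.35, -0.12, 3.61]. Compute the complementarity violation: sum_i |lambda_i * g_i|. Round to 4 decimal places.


KKT complementary slackness check:
lambda_1 * g_1 = 6.26 * -1.35 = -8.451
lambda_2 * g_2 = 5.44 * -0.12 = -0.6528
lambda_3 * g_3 = 1.48 * 3.61 = 5.3428
Total violation = 8.451 + 0.6528 + 5.3428 = 14.4466


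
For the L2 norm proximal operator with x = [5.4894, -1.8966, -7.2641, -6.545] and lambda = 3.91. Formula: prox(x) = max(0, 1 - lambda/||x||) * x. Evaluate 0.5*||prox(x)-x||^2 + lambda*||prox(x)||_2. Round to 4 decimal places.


Step 1: Compute ||x||.
||x|| = 11.3725
Step 2: Compute scaling factor.
scale = max(0, 1 - 3.91/11.3725) = 0.6562
Step 3: prox(x) = [3.6021, -1.2445, -4.7666, -4.2948]
||prox(x)|| = 7.4625
Step 4: Proximal objective.
0.5*||prox-x||^2 = 7.6441
lambda*||prox|| = 29.1784
Total = 36.8226


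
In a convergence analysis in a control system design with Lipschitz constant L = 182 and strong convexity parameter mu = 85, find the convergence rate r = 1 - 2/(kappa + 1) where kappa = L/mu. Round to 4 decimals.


Step 1: Compute the condition number.
kappa = L/mu = 182/85 = 2.1412
Step 2: Compute the convergence rate.
r = 1 - 2/(kappa + 1) = 1 - 2*mu/(L + mu) = (L - mu)/(L + mu) = 97/267 = 0.3633


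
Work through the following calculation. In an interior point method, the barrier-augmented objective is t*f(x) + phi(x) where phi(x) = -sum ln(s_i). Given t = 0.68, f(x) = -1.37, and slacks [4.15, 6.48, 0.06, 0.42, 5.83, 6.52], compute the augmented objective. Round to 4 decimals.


Step 1: Compute log-barrier.
ln values: [1.4231, 1.8687, -2.8134, -0.8675, 1.763, 1.8749]
phi = -(1.4231 + 1.8687 - 2.8134 - 0.8675 + 1.763 + 1.8749) = -3.2488
Step 2: Compute augmented objective.
t*f(x) = 0.68*-1.37 = -0.9316
Total = -0.9316 - 3.2488 = -4.1804


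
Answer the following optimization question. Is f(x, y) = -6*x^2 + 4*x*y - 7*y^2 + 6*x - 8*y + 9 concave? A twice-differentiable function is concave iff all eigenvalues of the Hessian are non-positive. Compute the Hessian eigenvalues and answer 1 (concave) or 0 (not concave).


The Hessian of f(x,y) = -6*x^2 + 4*x*y - 7*y^2 + 6*x - 8*y + 9 is:
H = [[-12, 4], [4, -14]]
Trace = -12 - 14 = -26
Determinant = -12*-14 - (4)^2 = 152
Discriminant = (-26)^2 - 4*152 = 68.0
Eigenvalues: lambda_1 = -17.1231, lambda_2 = -8.8769
The function is concave.

1


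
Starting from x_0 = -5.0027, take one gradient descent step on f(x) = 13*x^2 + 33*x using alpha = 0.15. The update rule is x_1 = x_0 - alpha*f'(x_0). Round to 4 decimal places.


We compute the gradient at x_0 and apply the update.
f'(x) = 26*x + 33
f'(-5.0027) = 26*-5.0027 + 33 = -97.0702
x_1 = -5.0027 - 0.15*-97.0702 = 9.5578


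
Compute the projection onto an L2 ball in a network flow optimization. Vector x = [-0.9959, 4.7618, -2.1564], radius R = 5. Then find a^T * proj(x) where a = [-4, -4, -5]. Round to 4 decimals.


Step 1: Compute ||x|| (intermediates to 6 decimals).
||x|| = sqrt((-0.9959)^2 + 4.7618^2 + (-2.1564)^2) = 5.321336
Step 2: Project.
Since ||x|| > R, scale = R/||x|| = 5/5.321336 = 0.939614, proj(x) = scale * x
proj(x) = [-0.935762, 4.474254, -2.026184]
Step 3: Dot product.
a^T * proj(x) = -4*(-0.935762) - 4*4.474254 - 5*(-2.026184) = -4.023


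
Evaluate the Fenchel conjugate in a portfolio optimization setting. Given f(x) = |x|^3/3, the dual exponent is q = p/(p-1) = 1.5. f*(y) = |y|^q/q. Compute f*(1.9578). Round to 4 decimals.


The conjugate exponent q satisfies 1/p + 1/q = 1.
p = 3, so q = 3/(3 - 1) = 1.5
|y|^q = 1.9578^1.5 = 2.7394
f*(1.9578) = 2.7394 / 1.5 = 1.8263


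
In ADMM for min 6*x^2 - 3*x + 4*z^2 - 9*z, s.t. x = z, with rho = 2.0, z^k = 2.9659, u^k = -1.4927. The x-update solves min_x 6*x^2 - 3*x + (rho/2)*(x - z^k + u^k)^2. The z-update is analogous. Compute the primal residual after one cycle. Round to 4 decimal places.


ADMM iteration with rho = 2.0, z^k = 2.9659, u^k = -1.4927
Step 1: x-update.
Minimize 6*x^2 - 3*x + (2.0/2)*(x - 2.9659 - 1.4927)^2
FOC: (2*6 + 2.0)*x = 3 + 2.0*(2.9659 + 1.4927)
x^{k+1} = 0.8512
Step 2: z-update.
Minimize 4*z^2 - 9*z + (2.0/2)*(0.8512 - z - 1.4927)^2
FOC: (2*4 + 2.0)*z = 9 + 2.0*(0.8512 - 1.4927)
z^{k+1} = 0.7717
Step 3: u-update.
u^{k+1} = -1.4927 + 0.8512 - 0.7717 = -1.4132
Step 4: Primal residual = |0.8512 - 0.7717| = 0.0795


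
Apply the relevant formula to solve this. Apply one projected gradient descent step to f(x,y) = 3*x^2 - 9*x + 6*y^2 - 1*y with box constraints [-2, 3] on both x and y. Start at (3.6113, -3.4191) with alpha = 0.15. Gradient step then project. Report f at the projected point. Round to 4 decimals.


Step 1: Compute gradient at (3.6113, -3.4191).
grad_x = 2*3*3.6113 - 9 = 12.6678
grad_y = 2*6*-3.4191 - 1 = -42.0292
Step 2: Gradient step.
x_raw = 3.6113 - 0.15*12.6678 = 1.7111
y_raw = -3.4191 - 0.15*-42.0292 = 2.8853
Step 3: Project onto [-2, 3].
x_proj = clip(1.7111) = 1.7111
y_proj = clip(2.8853) = 2.8853
Step 4: Evaluate f.
f(1.7111, 2.8853) = 40.4475


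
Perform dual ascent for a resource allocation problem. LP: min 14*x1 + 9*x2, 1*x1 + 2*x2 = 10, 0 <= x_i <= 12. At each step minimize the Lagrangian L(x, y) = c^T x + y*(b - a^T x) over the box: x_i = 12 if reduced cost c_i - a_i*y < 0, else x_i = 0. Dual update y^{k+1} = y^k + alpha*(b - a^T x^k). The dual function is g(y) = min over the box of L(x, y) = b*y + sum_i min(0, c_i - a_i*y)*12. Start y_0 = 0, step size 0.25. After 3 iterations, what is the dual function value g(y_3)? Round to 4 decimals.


Dual ascent for LP: min 14*x1 + 9*x2, 1*x1 + 2*x2 = 10, 0 <= x_i <= 12
Step 1: y^k = 0.0, reduced costs: (14.0, 9.0)
  x^k = (0.0, 0.0), subgradient = b - a^T x = 10.0
  y^{k+1} = 0.0 + 0.25*10.0 = 2.5
Step 2: y^k = 2.5, reduced costs: (11.5, 4.0)
  x^k = (0.0, 0.0), subgradient = b - a^T x = 10.0
  y^{k+1} = 2.5 + 0.25*10.0 = 5.0
Step 3: y^k = 5.0, reduced costs: (9.0, -1.0)
  x^k = (0.0, 12.0), subgradient = b - a^T x = -14.0
  y^{k+1} = 5.0 + 0.25*-14.0 = 1.5
Dual objective at y_3 = 1.5: reduced costs (12.5, 6.0), box minimizer x = (0.0, 0.0)
g(y_3) = b*y + (c1 - a1*y)*x1 + (c2 - a2*y)*x2 = 10*1.5 + 12.5*0.0 + 6.0*0.0 = 15.0 + 0.0 + 0.0 = 15.0


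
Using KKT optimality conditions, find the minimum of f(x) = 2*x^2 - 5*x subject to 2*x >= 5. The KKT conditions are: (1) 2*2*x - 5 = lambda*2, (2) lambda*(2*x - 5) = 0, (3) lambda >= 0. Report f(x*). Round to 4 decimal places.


Step 1: Try lambda = 0 (constraint inactive).
x_unc = 5/(2*2) = 1.25
Check: 2*1.25 = 2.5 < 5 -- violated!
Step 2: Constraint must be active: 2*x = 5
x* = 5/2 = 2.5
lambda = (2*2*2.5 - 5)/2 = 2.5
Step 3: Compute optimal value.
f(x*) = 2*2.5^2 - 5*2.5 = 0.0


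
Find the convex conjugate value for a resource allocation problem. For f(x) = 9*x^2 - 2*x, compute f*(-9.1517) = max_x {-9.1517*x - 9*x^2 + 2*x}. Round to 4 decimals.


f*(y) = sup_x {y*x - a*x^2 - b*x} = sup_x {(y-b)*x - a*x^2}
FOC: (y - b) - 2a*x = 0 => x* = (y - b)/(2a)
x* = (-9.1517 + 2)/(2*9) = -0.3973
f*(-9.1517) = (y-b)^2/(4a) = (-9.1517 + 2)^2/(4*9)
= 51.1468/36 = 1.4207


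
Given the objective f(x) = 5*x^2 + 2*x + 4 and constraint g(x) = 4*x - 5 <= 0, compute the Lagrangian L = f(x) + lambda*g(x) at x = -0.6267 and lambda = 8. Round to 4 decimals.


Step 1: Evaluate f(x).
f(-0.6267) = 5*(-0.6267)^2 + 2*(-0.6267) + 4 = 4.7104
Step 2: Evaluate g(x).
g(-0.6267) = 4*-0.6267 - 5 = -7.5068
Step 3: Compute Lagrangian.
L = 4.7104 + 8*-7.5068 = -55.344


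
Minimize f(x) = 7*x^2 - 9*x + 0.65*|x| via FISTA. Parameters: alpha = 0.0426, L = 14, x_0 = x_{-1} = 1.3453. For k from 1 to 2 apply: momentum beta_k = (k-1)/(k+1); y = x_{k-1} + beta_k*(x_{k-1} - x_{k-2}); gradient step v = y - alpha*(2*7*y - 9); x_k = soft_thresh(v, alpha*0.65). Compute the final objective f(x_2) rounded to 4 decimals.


FISTA on f(x) = 7*x^2 - 9*x + 0.65*|x|
L = 14, alpha = 0.0426
Iteration 1: beta = 0.0, y = 1.3453 + 0.0*(1.3453 - 1.3453) = 1.3453
  grad(y) = 9.8342, v = y - alpha*grad = 0.9264
  prox(v) = soft_thresh(0.9264, 0.0277) = 0.8987
Iteration 2: beta = 0.3333, y = 0.8987 + 0.3333*(0.8987 - 1.3453) = 0.7498
  grad(y) = 1.4972, v = y - alpha*grad = 0.686
  prox(v) = soft_thresh(0.686, 0.0277) = 0.6583
f(x_2) = 7*0.6583^2 - 9*0.6583 + 0.65*|0.6583| = -2.4633


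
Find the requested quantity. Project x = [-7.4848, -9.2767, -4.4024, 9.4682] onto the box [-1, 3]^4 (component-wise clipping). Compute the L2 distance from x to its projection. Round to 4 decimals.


Project each component onto [-1, 3].
clip(-7.4848) = -1.0, clip(-9.2767) = -1.0, clip(-4.4024) = -1.0, clip(9.4682) = 3.0
Projection = [-1.0, -1.0, -1.0, 3.0]
Squared diffs: [42.0526, 68.5038, 11.5763, 41.8376]
Distance = sqrt(163.9703) = 12.8051


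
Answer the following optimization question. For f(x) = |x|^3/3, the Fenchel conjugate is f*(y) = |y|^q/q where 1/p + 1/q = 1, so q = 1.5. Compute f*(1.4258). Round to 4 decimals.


The conjugate exponent q satisfies 1/p + 1/q = 1.
p = 3, so q = 3/(3 - 1) = 1.5
|y|^q = 1.4258^1.5 = 1.7025
f*(1.4258) = 1.7025 / 1.5 = 1.135


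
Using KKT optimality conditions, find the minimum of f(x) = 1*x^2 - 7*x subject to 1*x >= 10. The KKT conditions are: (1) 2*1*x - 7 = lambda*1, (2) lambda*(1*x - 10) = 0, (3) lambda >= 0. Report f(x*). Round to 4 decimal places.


Step 1: Try lambda = 0 (constraint inactive).
x_unc = 7/(2*1) = 3.5
Check: 1*3.5 = 3.5 < 10 -- violated!
Step 2: Constraint must be active: 1*x = 10
x* = 10/1 = 10.0
lambda = (2*1*10.0 - 7)/1 = 13.0
Step 3: Compute optimal value.
f(x*) = 1*10.0^2 - 7*10.0 = 30.0


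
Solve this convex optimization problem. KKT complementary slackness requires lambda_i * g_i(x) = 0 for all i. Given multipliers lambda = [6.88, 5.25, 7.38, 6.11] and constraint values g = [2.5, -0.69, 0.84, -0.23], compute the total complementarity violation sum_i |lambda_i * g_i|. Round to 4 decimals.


KKT complementary slackness check:
lambda_1 * g_1 = 6.88 * 2.5 = 17.2
lambda_2 * g_2 = 5.25 * -0.69 = -3.6225
lambda_3 * g_3 = 7.38 * 0.84 = 6.1992
lambda_4 * g_4 = 6.11 * -0.23 = -1.4053
Total violation = 17.2 + 3.6225 + 6.1992 + 1.4053 = 28.427


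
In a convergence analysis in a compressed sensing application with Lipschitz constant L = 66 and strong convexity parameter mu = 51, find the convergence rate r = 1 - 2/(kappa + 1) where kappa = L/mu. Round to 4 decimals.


Step 1: Compute the condition number.
kappa = L/mu = 66/51 = 1.2941
Step 2: Compute the convergence rate.
r = 1 - 2/(kappa + 1) = 1 - 2*mu/(L + mu) = (L - mu)/(L + mu) = 15/117 = 0.1282


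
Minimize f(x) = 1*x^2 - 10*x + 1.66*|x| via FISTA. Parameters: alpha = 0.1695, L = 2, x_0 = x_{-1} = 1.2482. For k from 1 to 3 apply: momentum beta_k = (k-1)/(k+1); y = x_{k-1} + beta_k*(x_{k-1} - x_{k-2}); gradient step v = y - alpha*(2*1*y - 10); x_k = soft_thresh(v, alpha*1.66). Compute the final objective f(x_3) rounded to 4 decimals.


FISTA on f(x) = 1*x^2 - 10*x + 1.66*|x|
L = 2, alpha = 0.1695
Iteration 1: beta = 0.0, y = 1.2482 + 0.0*(1.2482 - 1.2482) = 1.2482
  grad(y) = -7.5036, v = y - alpha*grad = 2.5201
  prox(v) = soft_thresh(2.5201, 0.2814) = 2.2387
Iteration 2: beta = 0.3333, y = 2.2387 + 0.3333*(2.2387 - 1.2482) = 2.5689
  grad(y) = -4.8623, v = y - alpha*grad = 3.393
  prox(v) = soft_thresh(3.393, 0.2814) = 3.1116
Iteration 3: beta = 0.5, y = 3.1116 + 0.5*(3.1116 - 2.2387) = 3.5481
  grad(y) = -2.9038, v = y - alpha*grad = 4.0403
  prox(v) = soft_thresh(4.0403, 0.2814) = 3.7589
f(x_3) = 1*3.7589^2 - 10*3.7589 + 1.66*|3.7589| = -17.2199


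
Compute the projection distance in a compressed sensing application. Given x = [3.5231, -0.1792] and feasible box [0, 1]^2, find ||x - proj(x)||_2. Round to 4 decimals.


Project each component onto [0, 1].
clip(3.5231) = 1.0, clip(-0.1792) = 0.0
Projection = [1.0, 0.0]
Squared diffs: [6.366, 0.0321]
Distance = sqrt(6.3981) = 2.5295


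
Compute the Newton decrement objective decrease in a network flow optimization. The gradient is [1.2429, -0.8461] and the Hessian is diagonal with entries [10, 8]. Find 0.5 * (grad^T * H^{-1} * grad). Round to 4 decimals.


Step 1: H is diagonal, so H^(-1) * g = [0.1243, -0.1058].
Step 2: g^T H^(-1) g = sum_i g_i^2 / H_ii
  = (1.2429)^2/10 + (-0.8461)^2/8
  = 0.1545 + 0.0895 = 0.244
Step 3: Objective decrease = 0.5 * g^T H^(-1) g = 0.122


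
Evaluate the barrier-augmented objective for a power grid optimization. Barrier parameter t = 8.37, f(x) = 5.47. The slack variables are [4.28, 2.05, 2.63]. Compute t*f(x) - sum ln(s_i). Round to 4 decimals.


Step 1: Compute log-barrier.
ln values: [1.454, 0.7178, 0.967]
phi = -(1.454 + 0.7178 + 0.967) = -3.1388
Step 2: Compute augmented objective.
t*f(x) = 8.37*5.47 = 45.7839
Total = 45.7839 - 3.1388 = 42.6451


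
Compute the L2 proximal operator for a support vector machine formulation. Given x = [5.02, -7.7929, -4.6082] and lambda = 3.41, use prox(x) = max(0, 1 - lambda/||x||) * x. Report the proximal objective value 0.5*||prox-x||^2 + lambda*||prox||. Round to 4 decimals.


Step 1: Compute ||x||.
||x|| = 10.3521
Step 2: Compute scaling factor.
scale = max(0, 1 - 3.41/10.3521) = 0.6706
Step 3: prox(x) = [3.3664, -5.2259, -3.0902]
||prox(x)|| = 6.9421
Step 4: Proximal objective.
0.5*||prox-x||^2 = 5.8141
lambda*||prox|| = 23.6726
Total = 29.4865


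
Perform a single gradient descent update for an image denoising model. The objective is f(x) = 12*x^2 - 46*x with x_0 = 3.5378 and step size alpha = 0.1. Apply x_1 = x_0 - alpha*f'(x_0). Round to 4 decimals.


We compute the gradient at x_0 and apply the update.
f'(x) = 24*x - 46
f'(3.5378) = 24*3.5378 - 46 = 38.9072
x_1 = 3.5378 - 0.1*38.9072 = -0.3529


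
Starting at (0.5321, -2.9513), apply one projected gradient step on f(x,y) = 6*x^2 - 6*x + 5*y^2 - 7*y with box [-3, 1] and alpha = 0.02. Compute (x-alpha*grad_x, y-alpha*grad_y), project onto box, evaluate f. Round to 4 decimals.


Step 1: Compute gradient at (0.5321, -2.9513).
grad_x = 2*6*0.5321 - 6 = 0.3852
grad_y = 2*5*-2.9513 - 7 = -36.513
Step 2: Gradient step.
x_raw = 0.5321 - 0.02*0.3852 = 0.5244
y_raw = -2.9513 - 0.02*-36.513 = -2.221
Step 3: Project onto [-3, 1].
x_proj = clip(0.5244) = 0.5244
y_proj = clip(-2.221) = -2.221
Step 4: Evaluate f.
f(0.5244, -2.221) = 38.7159


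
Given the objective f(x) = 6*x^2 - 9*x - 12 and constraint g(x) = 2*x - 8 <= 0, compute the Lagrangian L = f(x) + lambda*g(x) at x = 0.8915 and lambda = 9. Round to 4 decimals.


Step 1: Evaluate f(x).
f(0.8915) = 6*0.8915^2 - 9*0.8915 - 12 = -15.2549
Step 2: Evaluate g(x).
g(0.8915) = 2*0.8915 - 8 = -6.217
Step 3: Compute Lagrangian.
L = -15.2549 + 9*-6.217 = -71.2079


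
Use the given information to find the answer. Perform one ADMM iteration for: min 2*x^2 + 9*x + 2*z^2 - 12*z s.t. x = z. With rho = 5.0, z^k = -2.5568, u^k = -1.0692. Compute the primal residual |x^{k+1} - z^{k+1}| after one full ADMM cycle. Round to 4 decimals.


ADMM iteration with rho = 5.0, z^k = -2.5568, u^k = -1.0692
Step 1: x-update.
Minimize 2*x^2 + 9*x + (5.0/2)*(x + 2.5568 - 1.0692)^2
FOC: (2*2 + 5.0)*x = -9 + 5.0*(-2.5568 + 1.0692)
x^{k+1} = -1.8264
Step 2: z-update.
Minimize 2*z^2 - 12*z + (5.0/2)*(-1.8264 - z - 1.0692)^2
FOC: (2*2 + 5.0)*z = 12 + 5.0*(-1.8264 - 1.0692)
z^{k+1} = -0.2754
Step 3: u-update.
u^{k+1} = -1.0692 - 1.8264 + 0.2754 = -2.6203
Step 4: Primal residual = |-1.8264 + 0.2754| = 1.5511


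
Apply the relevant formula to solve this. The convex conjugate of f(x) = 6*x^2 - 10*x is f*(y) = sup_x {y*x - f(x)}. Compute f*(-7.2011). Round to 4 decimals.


f*(y) = sup_x {y*x - a*x^2 - b*x} = sup_x {(y-b)*x - a*x^2}
FOC: (y - b) - 2a*x = 0 => x* = (y - b)/(2a)
x* = (-7.2011 + 10)/(2*6) = 0.2332
f*(-7.2011) = (y-b)^2/(4a) = (-7.2011 + 10)^2/(4*6)
= 7.8338/24 = 0.3264


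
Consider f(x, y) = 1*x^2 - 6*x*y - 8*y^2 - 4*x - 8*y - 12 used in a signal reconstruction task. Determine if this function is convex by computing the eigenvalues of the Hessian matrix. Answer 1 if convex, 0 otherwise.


The Hessian of f(x,y) = 1*x^2 - 6*x*y - 8*y^2 - 4*x - 8*y - 12 is:
H = [[2, -6], [-6, -16]]
Trace = 2 - 16 = -14
Determinant = 2*-16 - (-6)^2 = -68
Discriminant = (-14)^2 - 4*-68 = 468.0
Eigenvalues: lambda_1 = -17.8167, lambda_2 = 3.8167
The function is not convex.

0


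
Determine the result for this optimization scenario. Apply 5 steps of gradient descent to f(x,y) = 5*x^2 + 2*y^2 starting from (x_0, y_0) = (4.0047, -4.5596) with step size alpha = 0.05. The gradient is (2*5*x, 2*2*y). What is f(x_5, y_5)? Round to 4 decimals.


Gradient descent on f(x,y) = 5*x^2 + 2*y^2.
Starting point: (4.0047, -4.5596), alpha = 0.05
Step 1: grad_x = 2*5*4.0047 = 40.047, grad_y = 2*2*-4.5596 = -18.2384
  x_1 = 4.0047 - 0.05*40.047 = 2.0024
  y_1 = -4.5596 - 0.05*-18.2384 = -3.6477
Step 2: grad_x = 2*5*2.0024 = 20.0235, grad_y = 2*2*-3.6477 = -14.5907
  x_2 = 2.0024 - 0.05*20.0235 = 1.0012
  y_2 = -3.6477 - 0.05*-14.5907 = -2.9181
Step 3: grad_x = 2*5*1.0012 = 10.0118, grad_y = 2*2*-2.9181 = -11.6726
  x_3 = 1.0012 - 0.05*10.0118 = 0.5006
  y_3 = -2.9181 - 0.05*-11.6726 = -2.3345
Step 4: grad_x = 2*5*0.5006 = 5.0059, grad_y = 2*2*-2.3345 = -9.3381
  x_4 = 0.5006 - 0.05*5.0059 = 0.2503
  y_4 = -2.3345 - 0.05*-9.3381 = -1.8676
Step 5: grad_x = 2*5*0.2503 = 2.5029, grad_y = 2*2*-1.8676 = -7.4704
  x_5 = 0.2503 - 0.05*2.5029 = 0.1251
  y_5 = -1.8676 - 0.05*-7.4704 = -1.4941
f(0.1251, -1.4941) = 5*0.1251^2 + 2*(-1.4941)^2 = 4.5429


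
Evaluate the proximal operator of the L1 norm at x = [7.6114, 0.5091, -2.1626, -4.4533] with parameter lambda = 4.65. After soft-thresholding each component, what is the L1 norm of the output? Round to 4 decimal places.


Soft-thresholding with lambda = 4.65:
prox(7.6114) = sign(7.6114)*max(|7.6114| - 4.65, 0) = 2.9614
prox(0.5091) = sign(0.5091)*max(|0.5091| - 4.65, 0) = 0.0
prox(-2.1626) = sign(-2.1626)*max(|-2.1626| - 4.65, 0) = 0.0
prox(-4.4533) = sign(-4.4533)*max(|-4.4533| - 4.65, 0) = 0.0
prox(x) = [2.9614, 0.0, 0.0, 0.0]
||prox(x)||_1 = 2.9614 + 0.0 + 0.0 + 0.0 = 2.9614


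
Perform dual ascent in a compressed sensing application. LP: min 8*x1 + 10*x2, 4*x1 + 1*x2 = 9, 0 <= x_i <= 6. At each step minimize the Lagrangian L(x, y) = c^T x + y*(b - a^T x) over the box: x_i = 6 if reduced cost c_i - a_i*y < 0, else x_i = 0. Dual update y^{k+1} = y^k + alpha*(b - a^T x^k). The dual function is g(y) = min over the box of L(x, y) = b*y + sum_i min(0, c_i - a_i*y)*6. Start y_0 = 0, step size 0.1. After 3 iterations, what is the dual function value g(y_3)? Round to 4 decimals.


Dual ascent for LP: min 8*x1 + 10*x2, 4*x1 + 1*x2 = 9, 0 <= x_i <= 6
Step 1: y^k = 0.0, reduced costs: (8.0, 10.0)
  x^k = (0.0, 0.0), subgradient = b - a^T x = 9.0
  y^{k+1} = 0.0 + 0.1*9.0 = 0.9
Step 2: y^k = 0.9, reduced costs: (4.4, 9.1)
  x^k = (0.0, 0.0), subgradient = b - a^T x = 9.0
  y^{k+1} = 0.9 + 0.1*9.0 = 1.8
Step 3: y^k = 1.8, reduced costs: (0.8, 8.2)
  x^k = (0.0, 0.0), subgradient = b - a^T x = 9.0
  y^{k+1} = 1.8 + 0.1*9.0 = 2.7
Dual objective at y_3 = 2.7: reduced costs (-2.8, 7.3), box minimizer x = (6.0, 0.0)
g(y_3) = b*y + (c1 - a1*y)*x1 + (c2 - a2*y)*x2 = 9*2.7 + (-2.8)*6.0 + 7.3*0.0 = 24.3 - 16.8 + 0.0 = 7.5


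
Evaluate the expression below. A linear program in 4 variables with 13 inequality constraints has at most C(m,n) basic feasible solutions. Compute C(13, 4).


Each vertex corresponds to some choice of n active constraints out of m, so the number of vertices is at most C(m, n) = m! / (n!(m-n)!).
m = 13, n = 4
Numerator: 13 * 12 * 11 * 10
Denominator: 4! = 24
C(13, 4) = 715


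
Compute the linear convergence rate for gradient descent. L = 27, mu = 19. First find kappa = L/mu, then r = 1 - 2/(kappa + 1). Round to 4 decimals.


Step 1: Compute the condition number.
kappa = L/mu = 27/19 = 1.4211
Step 2: Compute the convergence rate.
r = 1 - 2/(kappa + 1) = 1 - 2*mu/(L + mu) = (L - mu)/(L + mu) = 8/46 = 0.1739


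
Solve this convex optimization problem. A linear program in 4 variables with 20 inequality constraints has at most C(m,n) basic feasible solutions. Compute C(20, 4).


Each vertex corresponds to some choice of n active constraints out of m, so the number of vertices is at most C(m, n) = m! / (n!(m-n)!).
m = 20, n = 4
Numerator: 20 * 19 * 18 * 17
Denominator: 4! = 24
C(20, 4) = 4845


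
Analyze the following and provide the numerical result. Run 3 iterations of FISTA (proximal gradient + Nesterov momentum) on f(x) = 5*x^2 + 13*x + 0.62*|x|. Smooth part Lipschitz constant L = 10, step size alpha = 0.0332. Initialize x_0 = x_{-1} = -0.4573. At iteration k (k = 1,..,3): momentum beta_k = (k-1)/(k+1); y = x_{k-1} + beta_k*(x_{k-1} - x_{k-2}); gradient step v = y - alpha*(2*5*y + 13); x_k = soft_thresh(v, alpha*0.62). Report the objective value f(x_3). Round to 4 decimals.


FISTA on f(x) = 5*x^2 + 13*x + 0.62*|x|
L = 10, alpha = 0.0332
Iteration 1: beta = 0.0, y = -0.4573 + 0.0*(-0.4573 + 0.4573) = -0.4573
  grad(y) = 8.427, v = y - alpha*grad = -0.7371
  prox(v) = soft_thresh(-0.7371, 0.0206) = -0.7165
Iteration 2: beta = 0.3333, y = -0.7165 + 0.3333*(-0.7165 + 0.4573) = -0.8029
  grad(y) = 4.9711, v = y - alpha*grad = -0.9679
  prox(v) = soft_thresh(-0.9679, 0.0206) = -0.9473
Iteration 3: beta = 0.5, y = -0.9473 + 0.5*(-0.9473 + 0.7165) = -1.0628
  grad(y) = 2.3723, v = y - alpha*grad = -1.1415
  prox(v) = soft_thresh(-1.1415, 0.0206) = -1.1209
f(x_3) = 5*(-1.1209)^2 + 13*(-1.1209) + 0.62*|-1.1209| = -7.5947


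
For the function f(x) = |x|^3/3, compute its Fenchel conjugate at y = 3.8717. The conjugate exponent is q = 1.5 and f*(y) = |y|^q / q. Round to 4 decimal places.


The conjugate exponent q satisfies 1/p + 1/q = 1.
p = 3, so q = 3/(3 - 1) = 1.5
|y|^q = 3.8717^1.5 = 7.6182
f*(3.8717) = 7.6182 / 1.5 = 5.0788


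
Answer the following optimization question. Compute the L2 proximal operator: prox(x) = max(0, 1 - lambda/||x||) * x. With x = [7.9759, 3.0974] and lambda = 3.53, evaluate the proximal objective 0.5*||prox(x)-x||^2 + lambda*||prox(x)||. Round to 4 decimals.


Step 1: Compute ||x||.
||x|| = 8.5562
Step 2: Compute scaling factor.
scale = max(0, 1 - 3.53/8.5562) = 0.5874
Step 3: prox(x) = [4.6853, 1.8195]
||prox(x)|| = 5.0262
Step 4: Proximal objective.
0.5*||prox-x||^2 = 6.2305
lambda*||prox|| = 17.7425
Total = 23.973


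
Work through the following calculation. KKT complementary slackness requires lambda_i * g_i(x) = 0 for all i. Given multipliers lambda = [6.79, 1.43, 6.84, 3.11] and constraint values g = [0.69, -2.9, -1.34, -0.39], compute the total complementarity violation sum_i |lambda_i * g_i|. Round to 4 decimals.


KKT complementary slackness check:
lambda_1 * g_1 = 6.79 * 0.69 = 4.6851
lambda_2 * g_2 = 1.43 * -2.9 = -4.147
lambda_3 * g_3 = 6.84 * -1.34 = -9.1656
lambda_4 * g_4 = 3.11 * -0.39 = -1.2129
Total violation = 4.6851 + 4.147 + 9.1656 + 1.2129 = 19.2106


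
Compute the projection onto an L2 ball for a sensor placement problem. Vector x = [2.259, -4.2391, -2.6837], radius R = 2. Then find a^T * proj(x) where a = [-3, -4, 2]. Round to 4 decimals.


Step 1: Compute ||x|| (intermediates to 6 decimals).
||x|| = sqrt(2.259^2 + (-4.2391)^2 + (-2.6837)^2) = 5.502299
Step 2: Project.
Since ||x|| > R, scale = R/||x|| = 2/5.502299 = 0.363484, proj(x) = scale * x
proj(x) = [0.82111, -1.540845, -0.975482]
Step 3: Dot product.
a^T * proj(x) = -3*0.82111 - 4*(-1.540845) + 2*(-0.975482) = 1.7491


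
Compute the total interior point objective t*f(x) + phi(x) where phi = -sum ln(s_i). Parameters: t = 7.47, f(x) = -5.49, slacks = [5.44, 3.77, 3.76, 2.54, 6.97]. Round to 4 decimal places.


Step 1: Compute log-barrier.
ln values: [1.6938, 1.3271, 1.3244, 0.9322, 1.9416]
phi = -(1.6938 + 1.3271 + 1.3244 + 0.9322 + 1.9416) = -7.2191
Step 2: Compute augmented objective.
t*f(x) = 7.47*-5.49 = -41.0103
Total = -41.0103 - 7.2191 = -48.2294


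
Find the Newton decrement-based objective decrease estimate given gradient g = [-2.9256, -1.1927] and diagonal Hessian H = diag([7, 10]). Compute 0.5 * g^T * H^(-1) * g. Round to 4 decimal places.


Step 1: H is diagonal, so H^(-1) * g = [-0.4179, -0.1193].
Step 2: g^T H^(-1) g = sum_i g_i^2 / H_ii
  = (-2.9256)^2/7 + (-1.1927)^2/10
  = 1.2227 + 0.1423 = 1.365
Step 3: Objective decrease = 0.5 * g^T H^(-1) g = 0.6825


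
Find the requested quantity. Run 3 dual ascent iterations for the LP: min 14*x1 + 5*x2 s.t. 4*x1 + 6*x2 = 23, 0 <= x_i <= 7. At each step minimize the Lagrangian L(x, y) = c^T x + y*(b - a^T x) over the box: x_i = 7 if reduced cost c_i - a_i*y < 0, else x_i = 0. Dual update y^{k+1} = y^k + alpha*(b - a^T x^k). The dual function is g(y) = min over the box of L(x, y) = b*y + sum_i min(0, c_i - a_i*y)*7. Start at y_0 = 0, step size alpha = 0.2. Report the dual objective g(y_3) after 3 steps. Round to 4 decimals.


Dual ascent for LP: min 14*x1 + 5*x2, 4*x1 + 6*x2 = 23, 0 <= x_i <= 7
Step 1: y^k = 0.0, reduced costs: (14.0, 5.0)
  x^k = (0.0, 0.0), subgradient = b - a^T x = 23.0
  y^{k+1} = 0.0 + 0.2*23.0 = 4.6
Step 2: y^k = 4.6, reduced costs: (-4.4, -22.6)
  x^k = (7.0, 7.0), subgradient = b - a^T x = -47.0
  y^{k+1} = 4.6 + 0.2*-47.0 = -4.8
Step 3: y^k = -4.8, reduced costs: (33.2, 33.8)
  x^k = (0.0, 0.0), subgradient = b - a^T x = 23.0
  y^{k+1} = -4.8 + 0.2*23.0 = -0.2
Dual objective at y_3 = -0.2: reduced costs (14.8, 6.2), box minimizer x = (0.0, 0.0)
g(y_3) = b*y + (c1 - a1*y)*x1 + (c2 - a2*y)*x2 = 23*(-0.2) + 14.8*0.0 + 6.2*0.0 = -4.6 + 0.0 + 0.0 = -4.6


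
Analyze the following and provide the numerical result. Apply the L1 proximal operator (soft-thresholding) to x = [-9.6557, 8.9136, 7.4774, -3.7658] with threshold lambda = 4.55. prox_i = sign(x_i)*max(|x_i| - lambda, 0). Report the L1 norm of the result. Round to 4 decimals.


Soft-thresholding with lambda = 4.55:
prox(-9.6557) = sign(-9.6557)*max(|-9.6557| - 4.55, 0) = -5.1057
prox(8.9136) = sign(8.9136)*max(|8.9136| - 4.55, 0) = 4.3636
prox(7.4774) = sign(7.4774)*max(|7.4774| - 4.55, 0) = 2.9274
prox(-3.7658) = sign(-3.7658)*max(|-3.7658| - 4.55, 0) = 0.0
prox(x) = [-5.1057, 4.3636, 2.9274, 0.0]
||prox(x)||_1 = 5.1057 + 4.3636 + 2.9274 + 0.0 = 12.3967


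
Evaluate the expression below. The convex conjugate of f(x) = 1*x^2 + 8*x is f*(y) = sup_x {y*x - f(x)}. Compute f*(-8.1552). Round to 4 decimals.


f*(y) = sup_x {y*x - a*x^2 - b*x} = sup_x {(y-b)*x - a*x^2}
FOC: (y - b) - 2a*x = 0 => x* = (y - b)/(2a)
x* = (-8.1552 - 8)/(2*1) = -8.0776
f*(-8.1552) = (y-b)^2/(4a) = (-8.1552 - 8)^2/(4*1)
= 260.9905/4 = 65.2476


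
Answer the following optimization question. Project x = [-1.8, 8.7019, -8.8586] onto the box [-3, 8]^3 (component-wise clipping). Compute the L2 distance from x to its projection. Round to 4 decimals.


Project each component onto [-3, 8].
clip(-1.8) = -1.8, clip(8.7019) = 8.0, clip(-8.8586) = -3.0
Projection = [-1.8, 8.0, -3.0]
Squared diffs: [0.0, 0.4927, 34.3232]
Distance = sqrt(34.8159) = 5.9005


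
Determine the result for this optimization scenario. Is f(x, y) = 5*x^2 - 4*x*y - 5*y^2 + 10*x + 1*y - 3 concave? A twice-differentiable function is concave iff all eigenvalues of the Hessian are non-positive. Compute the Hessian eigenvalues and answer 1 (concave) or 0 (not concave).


The Hessian of f(x,y) = 5*x^2 - 4*x*y - 5*y^2 + 10*x + 1*y - 3 is:
H = [[10, -4], [-4, -10]]
Trace = 10 - 10 = 0
Determinant = 10*-10 - (-4)^2 = -116
Discriminant = (0)^2 - 4*-116 = 464.0
Eigenvalues: lambda_1 = -10.7703, lambda_2 = 10.7703
The function is not concave.

0


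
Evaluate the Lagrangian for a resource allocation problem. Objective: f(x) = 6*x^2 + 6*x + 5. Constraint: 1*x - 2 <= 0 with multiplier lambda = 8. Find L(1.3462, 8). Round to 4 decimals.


Step 1: Evaluate f(x).
f(1.3462) = 6*1.3462^2 + 6*1.3462 + 5 = 23.9507
Step 2: Evaluate g(x).
g(1.3462) = 1*1.3462 - 2 = -0.6538
Step 3: Compute Lagrangian.
L = 23.9507 + 8*-0.6538 = 18.7203


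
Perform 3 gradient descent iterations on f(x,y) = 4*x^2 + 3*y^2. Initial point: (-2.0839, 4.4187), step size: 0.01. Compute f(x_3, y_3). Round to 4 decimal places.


Gradient descent on f(x,y) = 4*x^2 + 3*y^2.
Starting point: (-2.0839, 4.4187), alpha = 0.01
Step 1: grad_x = 2*4*-2.0839 = -16.6712, grad_y = 2*3*4.4187 = 26.5122
  x_1 = -2.0839 - 0.01*-16.6712 = -1.9172
  y_1 = 4.4187 - 0.01*26.5122 = 4.1536
Step 2: grad_x = 2*4*-1.9172 = -15.3375, grad_y = 2*3*4.1536 = 24.9215
  x_2 = -1.9172 - 0.01*-15.3375 = -1.7638
  y_2 = 4.1536 - 0.01*24.9215 = 3.9044
Step 3: grad_x = 2*4*-1.7638 = -14.1105, grad_y = 2*3*3.9044 = 23.4262
  x_3 = -1.7638 - 0.01*-14.1105 = -1.6227
  y_3 = 3.9044 - 0.01*23.4262 = 3.6701
f(-1.6227, 3.6701) = 4*(-1.6227)^2 + 3*3.6701^2 = 50.9417


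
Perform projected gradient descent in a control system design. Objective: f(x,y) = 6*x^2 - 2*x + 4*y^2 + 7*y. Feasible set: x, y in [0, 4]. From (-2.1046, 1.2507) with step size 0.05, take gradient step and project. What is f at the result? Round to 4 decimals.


Step 1: Compute gradient at (-2.1046, 1.2507).
grad_x = 2*6*-2.1046 - 2 = -27.2552
grad_y = 2*4*1.2507 + 7 = 17.0056
Step 2: Gradient step.
x_raw = -2.1046 - 0.05*-27.2552 = -0.7418
y_raw = 1.2507 - 0.05*17.0056 = 0.4004
Step 3: Project onto [0, 4].
x_proj = clip(-0.7418) = 0.0
y_proj = clip(0.4004) = 0.4004
Step 4: Evaluate f.
f(0.0, 0.4004) = 3.4443


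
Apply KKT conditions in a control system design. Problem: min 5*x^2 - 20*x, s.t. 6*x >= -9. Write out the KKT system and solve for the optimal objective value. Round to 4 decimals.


Step 1: Try lambda = 0 (constraint inactive).
Stationarity: 2*5*x - 20 = 0
x* = 20/(2*5) = 2.0
Check constraint: 6*2.0 = 12.0 >= -9 -- satisfied.
Step 2: Compute optimal value.
f(x*) = 5*2.0^2 - 20*2.0 = -20.0


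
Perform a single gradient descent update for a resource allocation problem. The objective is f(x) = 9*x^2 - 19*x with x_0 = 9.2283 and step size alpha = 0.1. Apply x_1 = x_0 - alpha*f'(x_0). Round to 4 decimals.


We compute the gradient at x_0 and apply the update.
f'(x) = 18*x - 19
f'(9.2283) = 18*9.2283 - 19 = 147.1094
x_1 = 9.2283 - 0.1*147.1094 = -5.4826


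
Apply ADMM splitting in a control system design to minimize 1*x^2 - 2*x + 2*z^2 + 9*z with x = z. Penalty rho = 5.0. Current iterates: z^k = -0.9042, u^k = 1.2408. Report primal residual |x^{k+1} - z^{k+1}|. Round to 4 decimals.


ADMM iteration with rho = 5.0, z^k = -0.9042, u^k = 1.2408
Step 1: x-update.
Minimize 1*x^2 - 2*x + (5.0/2)*(x + 0.9042 + 1.2408)^2
FOC: (2*1 + 5.0)*x = 2 + 5.0*(-0.9042 - 1.2408)
x^{k+1} = -1.2464
Step 2: z-update.
Minimize 2*z^2 + 9*z + (5.0/2)*(-1.2464 - z + 1.2408)^2
FOC: (2*2 + 5.0)*z = -9 + 5.0*(-1.2464 + 1.2408)
z^{k+1} = -1.0031
Step 3: u-update.
u^{k+1} = 1.2408 - 1.2464 + 1.0031 = 0.9975
Step 4: Primal residual = |-1.2464 + 1.0031| = 0.2433


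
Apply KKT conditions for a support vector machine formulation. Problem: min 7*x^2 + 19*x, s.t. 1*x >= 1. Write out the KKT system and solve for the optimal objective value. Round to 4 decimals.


Step 1: Try lambda = 0 (constraint inactive).
x_unc = -19/(2*7) = -1.3571
Check: 1*-1.3571 = -1.3571 < 1 -- violated!
Step 2: Constraint must be active: 1*x = 1
x* = 1/1 = 1.0
lambda = (2*7*1.0 + 19)/1 = 33.0
Step 3: Compute optimal value.
f(x*) = 7*1.0^2 + 19*1.0 = 26.0
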